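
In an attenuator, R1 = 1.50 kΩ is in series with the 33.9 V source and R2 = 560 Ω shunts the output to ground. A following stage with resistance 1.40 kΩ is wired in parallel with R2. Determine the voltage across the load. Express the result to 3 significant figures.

The load sits in parallel with R2: R2‖R_L = (560 × 1400) / (560 + 1400) = 400.0 Ω.
V_out = 33.9 × 400.0 / (1500 + 400.0) = 33.9 × 400.0/1900 = 7.14 V.

V_out ≈ 7.14 V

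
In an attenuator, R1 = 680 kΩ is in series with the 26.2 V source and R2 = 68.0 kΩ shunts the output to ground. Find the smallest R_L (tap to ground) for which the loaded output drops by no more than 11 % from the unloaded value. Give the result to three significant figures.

Output resistance R_th = R1‖R2 = (680 × 68.0)/748.0 = 61.82 kΩ.
The fractional drop is R_th/(R_th + R_L); requiring this ≤ 0.110 gives R_L ≥ R_th(1/0.110 − 1) = 61.82 × 8.091 = 500 kΩ.

R_L(min) ≈ 500 kΩ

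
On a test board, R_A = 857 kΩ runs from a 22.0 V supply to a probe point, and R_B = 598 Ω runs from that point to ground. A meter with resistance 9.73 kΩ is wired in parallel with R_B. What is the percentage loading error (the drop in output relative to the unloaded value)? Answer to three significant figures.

5.79 %

The divider's output (Thévenin) resistance is R_A‖R_B = 597.6 Ω.
Fractional drop under load = R_th/(R_th + R_L) = 597.6 / (597.6 + 9730) = 0.05786.
So the output falls by 5.79 %.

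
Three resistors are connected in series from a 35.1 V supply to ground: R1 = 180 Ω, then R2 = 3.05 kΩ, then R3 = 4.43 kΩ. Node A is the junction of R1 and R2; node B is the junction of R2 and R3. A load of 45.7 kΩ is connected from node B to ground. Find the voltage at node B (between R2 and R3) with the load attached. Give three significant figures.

V ≈ 19.5 V

At node B, R3 is in parallel with the load: R3‖R_L = 4039 Ω.
Below node A the resistance is R2 + (R3‖R_L) = 7089 Ω, so V_A = 35.1 × 7089/7269 = 34.23 V.
Then V_B = V_A × (R3‖R_L)/(R2 + R3‖R_L) = 34.23 × 4039/7089 = 19.5 V.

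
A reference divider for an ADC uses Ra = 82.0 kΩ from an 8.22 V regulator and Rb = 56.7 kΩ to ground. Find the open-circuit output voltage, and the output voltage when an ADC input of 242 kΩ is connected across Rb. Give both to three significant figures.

Unloaded: 3.36 V; loaded: 2.95 V

Open-circuit: V = 8.22 × 56.7/(82.0 + 56.7) = 3.36 V.
With the load, Rb becomes Rb‖R_L = 45.94 kΩ, so V = 8.22 × 45.94/127.9 = 2.95 V.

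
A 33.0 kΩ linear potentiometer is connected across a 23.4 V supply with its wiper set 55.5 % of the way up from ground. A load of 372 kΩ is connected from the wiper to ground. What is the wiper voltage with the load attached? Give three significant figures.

V ≈ 12.7 V

The wiper splits the pot into (1−α)R = 14.68 kΩ above and αR = 18.32 kΩ below.
Lower section ‖ load = 17.46 kΩ.
V_wiper = 23.4 × 17.46/(14.68 + 17.46) = 12.7 V.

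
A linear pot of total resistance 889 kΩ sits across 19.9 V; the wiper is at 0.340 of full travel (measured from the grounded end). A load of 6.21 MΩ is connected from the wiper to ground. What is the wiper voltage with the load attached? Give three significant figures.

The wiper splits the pot into (1−α)R = 586.7 kΩ above and αR = 302.3 kΩ below.
Lower section ‖ load = 288.2 kΩ.
V_wiper = 19.9 × 288.2/(586.7 + 288.2) = 6.56 V.

V ≈ 6.56 V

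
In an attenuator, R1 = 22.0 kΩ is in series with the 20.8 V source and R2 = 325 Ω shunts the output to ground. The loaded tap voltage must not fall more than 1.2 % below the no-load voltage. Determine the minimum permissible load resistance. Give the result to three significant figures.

R_L(min) ≈ 26.4 kΩ

Output resistance R_th = R1‖R2 = (22000 × 325)/22320 = 320.3 Ω.
The fractional drop is R_th/(R_th + R_L); requiring this ≤ 0.0120 gives R_L ≥ R_th(1/0.0120 − 1) = 320.3 × 82.33 = 26.4 kΩ.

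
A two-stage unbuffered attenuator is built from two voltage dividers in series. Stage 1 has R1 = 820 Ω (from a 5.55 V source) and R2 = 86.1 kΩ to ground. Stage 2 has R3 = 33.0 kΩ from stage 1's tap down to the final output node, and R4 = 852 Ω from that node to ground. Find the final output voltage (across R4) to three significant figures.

V_out ≈ 0.135 V

Stage 2 presents R3+R4 = 33850 Ω as a load on stage 1's tap.
Stage 1's lower leg becomes R2‖(R3+R4) = 24300 Ω, so V_mid = 5.55 × 24300/25120 = 5.369 V.
Stage 2 is itself unloaded: V_out = V_mid × R4/(R3+R4) = 5.369 × 852/33850 = 0.135 V.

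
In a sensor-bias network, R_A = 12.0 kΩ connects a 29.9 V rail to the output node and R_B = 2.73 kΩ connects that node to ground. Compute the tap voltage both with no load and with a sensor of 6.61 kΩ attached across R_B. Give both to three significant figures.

Open-circuit: V = 29.9 × 2.73/(12.0 + 2.73) = 5.54 V.
With the load, R_B becomes R_B‖R_L = 1.932 kΩ, so V = 29.9 × 1.932/13.93 = 4.15 V.

Unloaded: 5.54 V; loaded: 4.15 V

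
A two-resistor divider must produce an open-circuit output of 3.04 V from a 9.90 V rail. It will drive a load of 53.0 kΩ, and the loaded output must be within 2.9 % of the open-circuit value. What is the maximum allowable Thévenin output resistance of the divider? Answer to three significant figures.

R_th ≤ 1.58 kΩ

Loading drop = R_th/(R_th + R_L) ≤ 0.0290, so R_th ≤ R_L · ε/(1−ε) = 53.0 kΩ × 0.0290/0.9710 = 1.58 kΩ.
(Any R1, R2 with R2/(R1+R2) = 0.307 and R1‖R2 ≤ 1.58 kΩ will meet the spec.)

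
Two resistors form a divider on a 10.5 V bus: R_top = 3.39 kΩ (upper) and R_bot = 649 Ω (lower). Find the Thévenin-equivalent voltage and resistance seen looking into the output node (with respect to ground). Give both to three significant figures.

V_th = 1.69 V, R_th = 545 Ω

V_th is the open-circuit tap voltage: 10.5 × 649/(3390 + 649) = 1.69 V.
With the supply zeroed, R_top and R_bot appear in parallel from the tap: R_th = R_top‖R_bot = (3390 × 649)/4039 = 545 Ω.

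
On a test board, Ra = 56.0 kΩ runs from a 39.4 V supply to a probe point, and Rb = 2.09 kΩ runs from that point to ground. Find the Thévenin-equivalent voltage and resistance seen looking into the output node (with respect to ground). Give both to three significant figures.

V_th is the open-circuit tap voltage: 39.4 × 2.09/(56.0 + 2.09) = 1.42 V.
With the supply zeroed, Ra and Rb appear in parallel from the tap: R_th = Ra‖Rb = (56.0 × 2.09)/58.09 = 2.01 kΩ.

V_th = 1.42 V, R_th = 2.01 kΩ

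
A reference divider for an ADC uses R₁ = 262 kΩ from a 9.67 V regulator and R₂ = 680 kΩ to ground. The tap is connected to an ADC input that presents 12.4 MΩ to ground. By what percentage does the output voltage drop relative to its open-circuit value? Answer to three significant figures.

1.50 %

The divider's output (Thévenin) resistance is R₁‖R₂ = 189.1 kΩ.
Fractional drop under load = R_th/(R_th + R_L) = 189.1 / (189.1 + 12400) = 0.01502.
So the output falls by 1.50 %.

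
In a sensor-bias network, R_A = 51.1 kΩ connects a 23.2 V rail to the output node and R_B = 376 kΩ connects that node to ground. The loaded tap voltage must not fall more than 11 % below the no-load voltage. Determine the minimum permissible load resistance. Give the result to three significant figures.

R_L(min) ≈ 364 kΩ

Output resistance R_th = R_A‖R_B = (51.1 × 376)/427.1 = 44.99 kΩ.
The fractional drop is R_th/(R_th + R_L); requiring this ≤ 0.110 gives R_L ≥ R_th(1/0.110 − 1) = 44.99 × 8.091 = 364 kΩ.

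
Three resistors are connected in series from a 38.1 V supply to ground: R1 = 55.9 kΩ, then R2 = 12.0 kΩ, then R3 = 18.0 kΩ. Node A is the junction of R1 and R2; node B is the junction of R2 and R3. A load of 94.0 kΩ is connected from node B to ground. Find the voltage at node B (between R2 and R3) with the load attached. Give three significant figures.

At node B, R3 is in parallel with the load: R3‖R_L = 15.11 kΩ.
Below node A the resistance is R2 + (R3‖R_L) = 27.11 kΩ, so V_A = 38.1 × 27.11/83.01 = 12.44 V.
Then V_B = V_A × (R3‖R_L)/(R2 + R3‖R_L) = 12.44 × 15.11/27.11 = 6.93 V.

V ≈ 6.93 V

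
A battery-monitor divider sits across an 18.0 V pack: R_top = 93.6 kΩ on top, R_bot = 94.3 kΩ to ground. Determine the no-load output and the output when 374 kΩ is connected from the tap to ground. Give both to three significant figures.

Open-circuit: V = 18.0 × 94.3/(93.6 + 94.3) = 9.03 V.
With the load, R_bot becomes R_bot‖R_L = 75.31 kΩ, so V = 18.0 × 75.31/168.9 = 8.03 V.

Unloaded: 9.03 V; loaded: 8.03 V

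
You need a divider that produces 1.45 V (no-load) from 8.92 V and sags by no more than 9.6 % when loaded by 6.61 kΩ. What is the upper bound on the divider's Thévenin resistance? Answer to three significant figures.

R_th ≤ 702 Ω

Loading drop = R_th/(R_th + R_L) ≤ 0.0960, so R_th ≤ R_L · ε/(1−ε) = 6.61 kΩ × 0.0960/0.9040 = 702 Ω.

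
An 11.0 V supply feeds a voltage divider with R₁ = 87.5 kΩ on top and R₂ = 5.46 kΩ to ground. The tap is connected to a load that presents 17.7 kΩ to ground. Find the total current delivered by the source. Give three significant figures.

I ≈ 0.120 mA

R₂‖R_L = 4.173 kΩ, so the source sees R₁ + R₂‖R_L = 91.67 kΩ.
I = 11.0 V / 91.67 kΩ = 0.120 mA.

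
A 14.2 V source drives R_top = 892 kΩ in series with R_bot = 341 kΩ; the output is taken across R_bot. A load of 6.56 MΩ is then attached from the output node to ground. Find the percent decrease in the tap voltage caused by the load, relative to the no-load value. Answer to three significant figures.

3.62 %

The divider's output (Thévenin) resistance is R_top‖R_bot = 246.7 kΩ.
Fractional drop under load = R_th/(R_th + R_L) = 246.7 / (246.7 + 6560) = 0.03624.
So the output falls by 3.62 %.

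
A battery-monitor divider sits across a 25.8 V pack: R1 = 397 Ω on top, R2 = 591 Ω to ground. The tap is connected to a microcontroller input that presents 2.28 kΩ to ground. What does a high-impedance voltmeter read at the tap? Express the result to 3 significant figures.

The load sits in parallel with R2: R2‖R_L = (591 × 2280) / (591 + 2280) = 469.3 Ω.
V_out = 25.8 × 469.3 / (397 + 469.3) = 25.8 × 469.3/866.3 = 14.0 V.

V_out ≈ 14.0 V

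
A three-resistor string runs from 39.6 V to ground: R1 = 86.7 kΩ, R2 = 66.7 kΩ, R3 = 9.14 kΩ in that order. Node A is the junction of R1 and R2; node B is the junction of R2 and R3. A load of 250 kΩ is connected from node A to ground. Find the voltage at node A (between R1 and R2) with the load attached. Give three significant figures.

Below node A the series string R2+R3 = 75.84 kΩ sits in parallel with the 250 kΩ load: 58.19 kΩ.
V_A = 39.6 × 58.19/(86.7 + 58.19) = 15.9 V.

V ≈ 15.9 V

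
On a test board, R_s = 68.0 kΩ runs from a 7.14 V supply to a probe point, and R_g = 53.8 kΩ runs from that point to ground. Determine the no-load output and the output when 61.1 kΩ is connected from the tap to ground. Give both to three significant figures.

Open-circuit: V = 7.14 × 53.8/(68.0 + 53.8) = 3.15 V.
With the load, R_g becomes R_g‖R_L = 28.61 kΩ, so V = 7.14 × 28.61/96.61 = 2.11 V.

Unloaded: 3.15 V; loaded: 2.11 V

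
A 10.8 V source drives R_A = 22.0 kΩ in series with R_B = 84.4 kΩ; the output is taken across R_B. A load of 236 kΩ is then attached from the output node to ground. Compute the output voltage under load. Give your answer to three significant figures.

V_out ≈ 7.98 V

The load sits in parallel with R_B: R_B‖R_L = (84.4 × 236) / (84.4 + 236) = 62.17 kΩ.
V_out = 10.8 × 62.17 / (22.0 + 62.17) = 10.8 × 62.17/84.17 = 7.98 V.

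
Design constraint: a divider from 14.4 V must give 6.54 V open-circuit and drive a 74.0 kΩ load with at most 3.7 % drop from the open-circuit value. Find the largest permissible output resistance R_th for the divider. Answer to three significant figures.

R_th ≤ 2.84 kΩ

Loading drop = R_th/(R_th + R_L) ≤ 0.0370, so R_th ≤ R_L · ε/(1−ε) = 74.0 kΩ × 0.0370/0.9630 = 2.84 kΩ.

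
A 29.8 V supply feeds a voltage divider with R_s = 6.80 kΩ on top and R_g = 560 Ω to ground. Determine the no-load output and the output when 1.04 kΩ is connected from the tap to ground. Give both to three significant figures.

Open-circuit: V = 29.8 × 560/(6800 + 560) = 2.27 V.
With the load, R_g becomes R_g‖R_L = 364.0 Ω, so V = 29.8 × 364.0/7164 = 1.51 V.

Unloaded: 2.27 V; loaded: 1.51 V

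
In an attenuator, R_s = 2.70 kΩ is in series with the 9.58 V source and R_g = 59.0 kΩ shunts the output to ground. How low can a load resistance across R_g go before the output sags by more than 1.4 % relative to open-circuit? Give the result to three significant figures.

Output resistance R_th = R_s‖R_g = (2.70 × 59.0)/61.70 = 2.582 kΩ.
The fractional drop is R_th/(R_th + R_L); requiring this ≤ 0.0140 gives R_L ≥ R_th(1/0.0140 − 1) = 2.582 × 70.43 = 182 kΩ.

R_L(min) ≈ 182 kΩ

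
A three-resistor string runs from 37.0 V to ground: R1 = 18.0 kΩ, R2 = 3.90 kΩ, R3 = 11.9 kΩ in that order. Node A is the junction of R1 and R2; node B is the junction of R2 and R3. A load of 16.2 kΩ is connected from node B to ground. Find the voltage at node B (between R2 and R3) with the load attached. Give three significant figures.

At node B, R3 is in parallel with the load: R3‖R_L = 6.860 kΩ.
Below node A the resistance is R2 + (R3‖R_L) = 10.76 kΩ, so V_A = 37.0 × 10.76/28.76 = 13.84 V.
Then V_B = V_A × (R3‖R_L)/(R2 + R3‖R_L) = 13.84 × 6.860/10.76 = 8.83 V.

V ≈ 8.83 V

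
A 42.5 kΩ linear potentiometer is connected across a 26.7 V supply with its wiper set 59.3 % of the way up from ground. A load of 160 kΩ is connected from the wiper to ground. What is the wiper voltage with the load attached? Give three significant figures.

V ≈ 14.9 V

The wiper splits the pot into (1−α)R = 17.30 kΩ above and αR = 25.20 kΩ below.
Lower section ‖ load = 21.77 kΩ.
V_wiper = 26.7 × 21.77/(17.30 + 21.77) = 14.9 V.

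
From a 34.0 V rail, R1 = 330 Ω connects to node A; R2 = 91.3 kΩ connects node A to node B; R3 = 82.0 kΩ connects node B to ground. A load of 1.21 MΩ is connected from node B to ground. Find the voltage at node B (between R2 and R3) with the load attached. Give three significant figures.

V ≈ 15.5 V

At node B, R3 is in parallel with the load: R3‖R_L = 76800 Ω.
Below node A the resistance is R2 + (R3‖R_L) = 168100 Ω, so V_A = 34.0 × 168100/168400 = 33.93 V.
Then V_B = V_A × (R3‖R_L)/(R2 + R3‖R_L) = 33.93 × 76800/168100 = 15.5 V.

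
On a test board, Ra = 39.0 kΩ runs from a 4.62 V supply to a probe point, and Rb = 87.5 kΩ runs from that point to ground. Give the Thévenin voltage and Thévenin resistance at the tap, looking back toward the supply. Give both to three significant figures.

V_th is the open-circuit tap voltage: 4.62 × 87.5/(39.0 + 87.5) = 3.20 V.
With the supply zeroed, Ra and Rb appear in parallel from the tap: R_th = Ra‖Rb = (39.0 × 87.5)/126.5 = 27.0 kΩ.

V_th = 3.20 V, R_th = 27.0 kΩ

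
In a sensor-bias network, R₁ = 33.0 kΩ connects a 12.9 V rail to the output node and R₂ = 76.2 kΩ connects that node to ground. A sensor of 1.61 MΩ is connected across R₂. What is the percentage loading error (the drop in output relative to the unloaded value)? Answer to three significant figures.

1.41 %

The divider's output (Thévenin) resistance is R₁‖R₂ = 23.03 kΩ.
Fractional drop under load = R_th/(R_th + R_L) = 23.03 / (23.03 + 1610) = 0.01410.
So the output falls by 1.41 %.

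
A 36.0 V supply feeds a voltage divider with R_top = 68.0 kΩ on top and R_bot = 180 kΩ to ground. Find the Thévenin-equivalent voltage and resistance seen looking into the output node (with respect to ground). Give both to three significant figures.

V_th = 26.1 V, R_th = 49.4 kΩ

V_th is the open-circuit tap voltage: 36.0 × 180/(68.0 + 180) = 26.1 V.
With the supply zeroed, R_top and R_bot appear in parallel from the tap: R_th = R_top‖R_bot = (68.0 × 180)/248.0 = 49.4 kΩ.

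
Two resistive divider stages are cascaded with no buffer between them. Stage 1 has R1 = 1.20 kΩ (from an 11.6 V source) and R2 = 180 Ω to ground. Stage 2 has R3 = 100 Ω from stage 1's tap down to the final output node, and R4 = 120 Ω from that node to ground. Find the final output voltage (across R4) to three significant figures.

Stage 2 presents R3+R4 = 220.0 Ω as a load on stage 1's tap.
Stage 1's lower leg becomes R2‖(R3+R4) = 99.00 Ω, so V_mid = 11.6 × 99.00/1299 = 0.8841 V.
Stage 2 is itself unloaded: V_out = V_mid × R4/(R3+R4) = 0.8841 × 120/220.0 = 0.482 V.

V_out ≈ 0.482 V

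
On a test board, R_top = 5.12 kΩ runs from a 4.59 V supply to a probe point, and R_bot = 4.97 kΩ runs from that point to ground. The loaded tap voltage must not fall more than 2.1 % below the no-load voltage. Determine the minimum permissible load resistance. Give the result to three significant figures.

R_L(min) ≈ 118 kΩ

Output resistance R_th = R_top‖R_bot = (5.12 × 4.97)/10.09 = 2.522 kΩ.
The fractional drop is R_th/(R_th + R_L); requiring this ≤ 0.0210 gives R_L ≥ R_th(1/0.0210 − 1) = 2.522 × 46.62 = 118 kΩ.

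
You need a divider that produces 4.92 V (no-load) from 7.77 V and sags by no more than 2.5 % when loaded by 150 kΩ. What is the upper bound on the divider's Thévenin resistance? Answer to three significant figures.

R_th ≤ 3.85 kΩ

Loading drop = R_th/(R_th + R_L) ≤ 0.0250, so R_th ≤ R_L · ε/(1−ε) = 150 kΩ × 0.0250/0.9750 = 3.85 kΩ.
(Any R1, R2 with R2/(R1+R2) = 0.633 and R1‖R2 ≤ 3.85 kΩ will meet the spec.)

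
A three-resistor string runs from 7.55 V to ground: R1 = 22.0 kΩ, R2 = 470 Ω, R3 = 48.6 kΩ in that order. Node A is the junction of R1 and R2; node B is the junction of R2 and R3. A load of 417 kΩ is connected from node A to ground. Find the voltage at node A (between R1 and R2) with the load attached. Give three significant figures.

V ≈ 5.03 V

Below node A the series string R2+R3 = 49070 Ω sits in parallel with the 417000 Ω load: 43900 Ω.
V_A = 7.55 × 43900/(22000 + 43900) = 5.03 V.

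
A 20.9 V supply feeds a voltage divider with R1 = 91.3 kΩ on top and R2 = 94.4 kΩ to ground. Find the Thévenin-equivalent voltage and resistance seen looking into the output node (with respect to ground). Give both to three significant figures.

V_th = 10.6 V, R_th = 46.4 kΩ

V_th is the open-circuit tap voltage: 20.9 × 94.4/(91.3 + 94.4) = 10.6 V.
With the supply zeroed, R1 and R2 appear in parallel from the tap: R_th = R1‖R2 = (91.3 × 94.4)/185.7 = 46.4 kΩ.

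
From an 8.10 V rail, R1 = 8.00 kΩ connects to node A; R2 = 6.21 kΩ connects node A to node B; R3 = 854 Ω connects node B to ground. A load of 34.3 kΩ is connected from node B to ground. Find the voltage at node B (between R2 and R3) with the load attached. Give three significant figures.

At node B, R3 is in parallel with the load: R3‖R_L = 833.3 Ω.
Below node A the resistance is R2 + (R3‖R_L) = 7043 Ω, so V_A = 8.10 × 7043/15040 = 3.792 V.
Then V_B = V_A × (R3‖R_L)/(R2 + R3‖R_L) = 3.792 × 833.3/7043 = 0.449 V.

V ≈ 0.449 V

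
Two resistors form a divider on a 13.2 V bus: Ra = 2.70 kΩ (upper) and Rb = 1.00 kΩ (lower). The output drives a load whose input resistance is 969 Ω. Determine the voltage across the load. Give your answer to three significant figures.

The load sits in parallel with Rb: Rb‖R_L = (1000 × 969) / (1000 + 969) = 492.1 Ω.
V_out = 13.2 × 492.1 / (2700 + 492.1) = 13.2 × 492.1/3192 = 2.04 V.

V_out ≈ 2.04 V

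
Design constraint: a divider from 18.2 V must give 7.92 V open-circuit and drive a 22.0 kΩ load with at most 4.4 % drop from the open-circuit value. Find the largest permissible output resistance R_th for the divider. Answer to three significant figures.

Loading drop = R_th/(R_th + R_L) ≤ 0.0440, so R_th ≤ R_L · ε/(1−ε) = 22.0 kΩ × 0.0440/0.9560 = 1.01 kΩ.

R_th ≤ 1.01 kΩ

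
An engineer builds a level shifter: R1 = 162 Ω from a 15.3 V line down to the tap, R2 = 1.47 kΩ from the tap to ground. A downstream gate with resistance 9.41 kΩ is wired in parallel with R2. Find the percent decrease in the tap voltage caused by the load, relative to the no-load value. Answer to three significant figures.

The divider's output (Thévenin) resistance is R1‖R2 = 145.9 Ω.
Fractional drop under load = R_th/(R_th + R_L) = 145.9 / (145.9 + 9410) = 0.01527.
So the output falls by 1.53 %.

1.53 %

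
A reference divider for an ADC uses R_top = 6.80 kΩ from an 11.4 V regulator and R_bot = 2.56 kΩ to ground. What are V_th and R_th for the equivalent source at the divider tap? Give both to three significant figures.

V_th = 3.12 V, R_th = 1.86 kΩ

V_th is the open-circuit tap voltage: 11.4 × 2.56/(6.80 + 2.56) = 3.12 V.
With the supply zeroed, R_top and R_bot appear in parallel from the tap: R_th = R_top‖R_bot = (6.80 × 2.56)/9.360 = 1.86 kΩ.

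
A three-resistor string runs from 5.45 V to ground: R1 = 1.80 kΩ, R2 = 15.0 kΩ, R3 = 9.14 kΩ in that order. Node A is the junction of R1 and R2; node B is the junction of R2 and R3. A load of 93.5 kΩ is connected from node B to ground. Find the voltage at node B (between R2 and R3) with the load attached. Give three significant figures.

At node B, R3 is in parallel with the load: R3‖R_L = 8.326 kΩ.
Below node A the resistance is R2 + (R3‖R_L) = 23.33 kΩ, so V_A = 5.45 × 23.33/25.13 = 5.060 V.
Then V_B = V_A × (R3‖R_L)/(R2 + R3‖R_L) = 5.060 × 8.326/23.33 = 1.81 V.

V ≈ 1.81 V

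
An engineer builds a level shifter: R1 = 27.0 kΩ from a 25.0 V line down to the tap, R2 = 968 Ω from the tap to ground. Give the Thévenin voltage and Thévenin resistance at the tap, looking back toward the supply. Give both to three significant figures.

V_th = 0.865 V, R_th = 934 Ω

V_th is the open-circuit tap voltage: 25.0 × 968/(27000 + 968) = 0.865 V.
With the supply zeroed, R1 and R2 appear in parallel from the tap: R_th = R1‖R2 = (27000 × 968)/27970 = 934 Ω.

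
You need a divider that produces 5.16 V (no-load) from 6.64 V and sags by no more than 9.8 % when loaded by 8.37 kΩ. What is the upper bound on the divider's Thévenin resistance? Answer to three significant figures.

R_th ≤ 909 Ω

Loading drop = R_th/(R_th + R_L) ≤ 0.0980, so R_th ≤ R_L · ε/(1−ε) = 8.37 kΩ × 0.0980/0.9020 = 909 Ω.
(Any R1, R2 with R2/(R1+R2) = 0.777 and R1‖R2 ≤ 909 Ω will meet the spec.)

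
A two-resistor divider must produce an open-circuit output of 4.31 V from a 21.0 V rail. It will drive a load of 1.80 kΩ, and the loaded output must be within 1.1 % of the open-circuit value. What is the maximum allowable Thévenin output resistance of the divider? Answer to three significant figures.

R_th ≤ 20.0 Ω

Loading drop = R_th/(R_th + R_L) ≤ 0.0110, so R_th ≤ R_L · ε/(1−ε) = 1.80 kΩ × 0.0110/0.9890 = 20.0 Ω.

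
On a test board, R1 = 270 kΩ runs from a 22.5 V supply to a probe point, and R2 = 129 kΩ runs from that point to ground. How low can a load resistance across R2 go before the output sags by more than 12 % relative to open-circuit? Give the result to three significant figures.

R_L(min) ≈ 640 kΩ

Output resistance R_th = R1‖R2 = (270 × 129)/399.0 = 87.29 kΩ.
The fractional drop is R_th/(R_th + R_L); requiring this ≤ 0.120 gives R_L ≥ R_th(1/0.120 − 1) = 87.29 × 7.333 = 640 kΩ.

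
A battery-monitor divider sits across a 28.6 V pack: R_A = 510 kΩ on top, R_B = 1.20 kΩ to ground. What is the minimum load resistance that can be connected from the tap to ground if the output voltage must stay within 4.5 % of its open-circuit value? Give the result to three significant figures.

R_L(min) ≈ 25.4 kΩ

Output resistance R_th = R_A‖R_B = (510 × 1.20)/511.2 = 1.197 kΩ.
The fractional drop is R_th/(R_th + R_L); requiring this ≤ 0.0450 gives R_L ≥ R_th(1/0.0450 − 1) = 1.197 × 21.22 = 25.4 kΩ.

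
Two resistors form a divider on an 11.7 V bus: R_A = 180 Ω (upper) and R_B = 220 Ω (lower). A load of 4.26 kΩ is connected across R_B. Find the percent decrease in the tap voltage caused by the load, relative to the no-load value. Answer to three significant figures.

The divider's output (Thévenin) resistance is R_A‖R_B = 99.00 Ω.
Fractional drop under load = R_th/(R_th + R_L) = 99.00 / (99.00 + 4260) = 0.02271.
So the output falls by 2.27 %.

2.27 %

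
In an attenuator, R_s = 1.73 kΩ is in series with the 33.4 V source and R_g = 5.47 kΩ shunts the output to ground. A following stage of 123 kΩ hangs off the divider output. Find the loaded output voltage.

The load sits in parallel with R_g: R_g‖R_L = (5.47 × 123) / (5.47 + 123) = 5.237 kΩ.
V_out = 33.4 × 5.237 / (1.73 + 5.237) = 33.4 × 5.237/6.967 = 25.1 V.
(Unloaded it would have been 25.4 V.)

V_out ≈ 25.1 V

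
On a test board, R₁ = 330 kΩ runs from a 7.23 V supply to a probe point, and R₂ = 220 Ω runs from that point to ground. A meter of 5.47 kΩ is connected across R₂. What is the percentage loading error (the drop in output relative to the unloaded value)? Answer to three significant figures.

The divider's output (Thévenin) resistance is R₁‖R₂ = 219.9 Ω.
Fractional drop under load = R_th/(R_th + R_L) = 219.9 / (219.9 + 5470) = 0.03864.
So the output falls by 3.86 %.

3.86 %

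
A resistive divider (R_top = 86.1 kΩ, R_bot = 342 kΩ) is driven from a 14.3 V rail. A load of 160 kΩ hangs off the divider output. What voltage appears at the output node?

The load sits in parallel with R_bot: R_bot‖R_L = (342 × 160) / (342 + 160) = 109.0 kΩ.
V_out = 14.3 × 109.0 / (86.1 + 109.0) = 14.3 × 109.0/195.1 = 7.99 V.
(Unloaded it would have been 11.4 V.)

V_out ≈ 7.99 V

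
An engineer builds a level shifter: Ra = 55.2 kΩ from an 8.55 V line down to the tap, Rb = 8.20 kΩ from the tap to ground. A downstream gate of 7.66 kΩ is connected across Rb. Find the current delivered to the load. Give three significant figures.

Rb‖R_L = 3.960 kΩ; V_out = 8.55 × 3.960/59.16 = 0.5724 V.
I_L = V_out / R_L = 0.5724 / 7.66 kΩ = 0.0747 mA.

I_L ≈ 0.0747 mA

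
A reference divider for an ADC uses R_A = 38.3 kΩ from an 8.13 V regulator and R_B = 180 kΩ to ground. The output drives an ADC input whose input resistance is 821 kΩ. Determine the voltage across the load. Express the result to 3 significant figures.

The load sits in parallel with R_B: R_B‖R_L = (180 × 821) / (180 + 821) = 147.6 kΩ.
V_out = 8.13 × 147.6 / (38.3 + 147.6) = 8.13 × 147.6/185.9 = 6.46 V.

V_out ≈ 6.46 V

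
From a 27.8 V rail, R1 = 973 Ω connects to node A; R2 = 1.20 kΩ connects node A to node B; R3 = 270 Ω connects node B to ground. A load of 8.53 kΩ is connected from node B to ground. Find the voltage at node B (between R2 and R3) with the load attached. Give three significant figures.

At node B, R3 is in parallel with the load: R3‖R_L = 261.7 Ω.
Below node A the resistance is R2 + (R3‖R_L) = 1462 Ω, so V_A = 27.8 × 1462/2435 = 16.69 V.
Then V_B = V_A × (R3‖R_L)/(R2 + R3‖R_L) = 16.69 × 261.7/1462 = 2.99 V.

V ≈ 2.99 V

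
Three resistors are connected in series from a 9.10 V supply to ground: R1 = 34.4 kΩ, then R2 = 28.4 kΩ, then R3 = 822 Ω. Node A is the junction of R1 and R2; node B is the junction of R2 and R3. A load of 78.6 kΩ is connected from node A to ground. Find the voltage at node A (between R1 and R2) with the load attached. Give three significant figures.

Below node A the series string R2+R3 = 29220 Ω sits in parallel with the 78600 Ω load: 21300 Ω.
V_A = 9.10 × 21300/(34400 + 21300) = 3.48 V.

V ≈ 3.48 V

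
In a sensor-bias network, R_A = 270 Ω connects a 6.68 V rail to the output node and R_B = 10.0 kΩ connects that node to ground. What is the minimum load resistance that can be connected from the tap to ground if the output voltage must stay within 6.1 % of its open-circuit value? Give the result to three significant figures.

Output resistance R_th = R_A‖R_B = (270 × 10000)/10270 = 262.9 Ω.
The fractional drop is R_th/(R_th + R_L); requiring this ≤ 0.0610 gives R_L ≥ R_th(1/0.0610 − 1) = 262.9 × 15.39 = 4.05 kΩ.

R_L(min) ≈ 4.05 kΩ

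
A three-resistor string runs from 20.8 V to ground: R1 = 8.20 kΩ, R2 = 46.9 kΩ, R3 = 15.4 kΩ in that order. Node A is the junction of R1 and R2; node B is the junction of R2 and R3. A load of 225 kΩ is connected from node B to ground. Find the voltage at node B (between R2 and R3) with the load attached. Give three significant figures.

At node B, R3 is in parallel with the load: R3‖R_L = 14.41 kΩ.
Below node A the resistance is R2 + (R3‖R_L) = 61.31 kΩ, so V_A = 20.8 × 61.31/69.51 = 18.35 V.
Then V_B = V_A × (R3‖R_L)/(R2 + R3‖R_L) = 18.35 × 14.41/61.31 = 4.31 V.

V ≈ 4.31 V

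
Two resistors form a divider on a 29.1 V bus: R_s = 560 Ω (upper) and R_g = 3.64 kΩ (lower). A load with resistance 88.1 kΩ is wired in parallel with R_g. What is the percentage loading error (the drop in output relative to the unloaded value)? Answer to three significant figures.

0.548 %

The divider's output (Thévenin) resistance is R_s‖R_g = 485.3 Ω.
Fractional drop under load = R_th/(R_th + R_L) = 485.3 / (485.3 + 88100) = 0.005479.
So the output falls by 0.548 %.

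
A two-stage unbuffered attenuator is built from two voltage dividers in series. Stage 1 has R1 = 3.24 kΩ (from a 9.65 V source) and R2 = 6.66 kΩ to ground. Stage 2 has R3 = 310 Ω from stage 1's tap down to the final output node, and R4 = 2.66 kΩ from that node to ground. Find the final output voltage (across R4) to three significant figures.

V_out ≈ 3.35 V

Stage 2 presents R3+R4 = 2970 Ω as a load on stage 1's tap.
Stage 1's lower leg becomes R2‖(R3+R4) = 2054 Ω, so V_mid = 9.65 × 2054/5294 = 3.744 V.
Stage 2 is itself unloaded: V_out = V_mid × R4/(R3+R4) = 3.744 × 2660/2970 = 3.35 V.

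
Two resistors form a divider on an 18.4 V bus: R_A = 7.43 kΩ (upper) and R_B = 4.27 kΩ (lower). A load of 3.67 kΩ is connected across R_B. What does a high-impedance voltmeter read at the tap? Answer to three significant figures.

V_out ≈ 3.86 V

The load sits in parallel with R_B: R_B‖R_L = (4.27 × 3.67) / (4.27 + 3.67) = 1.974 kΩ.
V_out = 18.4 × 1.974 / (7.43 + 1.974) = 18.4 × 1.974/9.404 = 3.86 V.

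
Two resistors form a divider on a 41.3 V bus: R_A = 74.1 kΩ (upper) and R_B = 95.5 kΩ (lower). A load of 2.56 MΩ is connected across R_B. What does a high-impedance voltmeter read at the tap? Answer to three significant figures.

The load sits in parallel with R_B: R_B‖R_L = (95.5 × 2560) / (95.5 + 2560) = 92.07 kΩ.
V_out = 41.3 × 92.07 / (74.1 + 92.07) = 41.3 × 92.07/166.2 = 22.9 V.

V_out ≈ 22.9 V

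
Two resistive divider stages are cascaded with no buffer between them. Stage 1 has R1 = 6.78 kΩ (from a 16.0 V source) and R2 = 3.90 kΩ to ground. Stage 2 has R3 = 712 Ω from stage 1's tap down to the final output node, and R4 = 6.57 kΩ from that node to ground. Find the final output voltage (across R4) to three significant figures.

Stage 2 presents R3+R4 = 7282 Ω as a load on stage 1's tap.
Stage 1's lower leg becomes R2‖(R3+R4) = 2540 Ω, so V_mid = 16.0 × 2540/9320 = 4.360 V.
Stage 2 is itself unloaded: V_out = V_mid × R4/(R3+R4) = 4.360 × 6570/7282 = 3.93 V.

V_out ≈ 3.93 V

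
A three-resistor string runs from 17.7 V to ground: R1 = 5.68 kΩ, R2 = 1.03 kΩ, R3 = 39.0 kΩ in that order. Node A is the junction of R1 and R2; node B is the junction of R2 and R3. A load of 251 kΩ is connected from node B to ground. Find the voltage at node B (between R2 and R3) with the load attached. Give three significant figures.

V ≈ 14.8 V

At node B, R3 is in parallel with the load: R3‖R_L = 33.76 kΩ.
Below node A the resistance is R2 + (R3‖R_L) = 34.79 kΩ, so V_A = 17.7 × 34.79/40.47 = 15.22 V.
Then V_B = V_A × (R3‖R_L)/(R2 + R3‖R_L) = 15.22 × 33.76/34.79 = 14.8 V.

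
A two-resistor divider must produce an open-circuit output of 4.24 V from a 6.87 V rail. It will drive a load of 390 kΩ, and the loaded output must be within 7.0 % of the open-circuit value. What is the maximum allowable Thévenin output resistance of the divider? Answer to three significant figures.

Loading drop = R_th/(R_th + R_L) ≤ 0.0700, so R_th ≤ R_L · ε/(1−ε) = 390 kΩ × 0.0700/0.9300 = 29.4 kΩ.

R_th ≤ 29.4 kΩ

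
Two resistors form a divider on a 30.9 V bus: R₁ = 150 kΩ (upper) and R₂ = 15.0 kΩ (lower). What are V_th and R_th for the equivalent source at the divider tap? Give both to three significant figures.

V_th = 2.81 V, R_th = 13.6 kΩ

V_th is the open-circuit tap voltage: 30.9 × 15.0/(150 + 15.0) = 2.81 V.
With the supply zeroed, R₁ and R₂ appear in parallel from the tap: R_th = R₁‖R₂ = (150 × 15.0)/165.0 = 13.6 kΩ.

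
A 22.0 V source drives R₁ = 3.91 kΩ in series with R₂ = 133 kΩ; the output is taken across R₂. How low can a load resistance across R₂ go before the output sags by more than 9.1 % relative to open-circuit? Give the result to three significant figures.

R_L(min) ≈ 37.9 kΩ

Output resistance R_th = R₁‖R₂ = (3.91 × 133)/136.9 = 3.798 kΩ.
The fractional drop is R_th/(R_th + R_L); requiring this ≤ 0.0910 gives R_L ≥ R_th(1/0.0910 − 1) = 3.798 × 9.989 = 37.9 kΩ.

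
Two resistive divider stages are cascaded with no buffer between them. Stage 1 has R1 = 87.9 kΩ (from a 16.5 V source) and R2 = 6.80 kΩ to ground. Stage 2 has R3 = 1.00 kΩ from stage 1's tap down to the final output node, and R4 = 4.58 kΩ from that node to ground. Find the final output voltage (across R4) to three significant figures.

Stage 2 presents R3+R4 = 5.580 kΩ as a load on stage 1's tap.
Stage 1's lower leg becomes R2‖(R3+R4) = 3.065 kΩ, so V_mid = 16.5 × 3.065/90.96 = 0.5559 V.
Stage 2 is itself unloaded: V_out = V_mid × R4/(R3+R4) = 0.5559 × 4.58/5.580 = 0.456 V.

V_out ≈ 0.456 V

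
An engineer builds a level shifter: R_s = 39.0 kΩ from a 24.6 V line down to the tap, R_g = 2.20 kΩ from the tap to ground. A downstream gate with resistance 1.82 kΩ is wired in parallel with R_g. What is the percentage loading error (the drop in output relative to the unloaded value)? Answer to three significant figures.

Unloaded V = 24.6 × 2.20/41.20 = 1.314 V.
Loaded: R_g‖R_L = 0.9960 kΩ, giving V = 24.6 × 0.9960/40.00 = 0.6126 V.
Drop = (1.314 − 0.6126) / 1.314 = 53.4 %.

53.4 %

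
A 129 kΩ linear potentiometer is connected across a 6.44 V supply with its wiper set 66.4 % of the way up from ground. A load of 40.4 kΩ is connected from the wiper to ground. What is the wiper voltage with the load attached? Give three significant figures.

V ≈ 2.50 V

The wiper splits the pot into (1−α)R = 43.34 kΩ above and αR = 85.66 kΩ below.
Lower section ‖ load = 27.45 kΩ.
V_wiper = 6.44 × 27.45/(43.34 + 27.45) = 2.50 V.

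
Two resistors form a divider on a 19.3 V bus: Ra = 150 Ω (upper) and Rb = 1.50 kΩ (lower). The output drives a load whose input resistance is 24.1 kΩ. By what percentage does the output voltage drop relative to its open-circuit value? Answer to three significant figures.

The divider's output (Thévenin) resistance is Ra‖Rb = 136.4 Ω.
Fractional drop under load = R_th/(R_th + R_L) = 136.4 / (136.4 + 24100) = 0.005626.
So the output falls by 0.563 %.

0.563 %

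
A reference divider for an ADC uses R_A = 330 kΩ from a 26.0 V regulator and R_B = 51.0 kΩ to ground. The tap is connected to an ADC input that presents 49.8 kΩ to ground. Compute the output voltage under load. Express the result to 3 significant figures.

V_out ≈ 1.84 V

The load sits in parallel with R_B: R_B‖R_L = (51.0 × 49.8) / (51.0 + 49.8) = 25.20 kΩ.
V_out = 26.0 × 25.20 / (330 + 25.20) = 26.0 × 25.20/355.2 = 1.84 V.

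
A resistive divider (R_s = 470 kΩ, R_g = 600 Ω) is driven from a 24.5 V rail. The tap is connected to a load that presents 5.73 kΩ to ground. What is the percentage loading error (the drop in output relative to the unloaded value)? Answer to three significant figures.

9.47 %

Unloaded V = 24.5 × 600/470600 = 0.031237 V.
Loaded: R_g‖R_L = 543.1 Ω, giving V = 24.5 × 543.1/470500 = 0.028279 V.
Drop = (0.031237 − 0.028279) / 0.031237 = 9.47 %.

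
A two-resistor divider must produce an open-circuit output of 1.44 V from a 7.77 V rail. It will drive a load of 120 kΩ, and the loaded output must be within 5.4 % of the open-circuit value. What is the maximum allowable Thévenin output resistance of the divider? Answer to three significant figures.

Loading drop = R_th/(R_th + R_L) ≤ 0.0540, so R_th ≤ R_L · ε/(1−ε) = 120 kΩ × 0.0540/0.9460 = 6.85 kΩ.

R_th ≤ 6.85 kΩ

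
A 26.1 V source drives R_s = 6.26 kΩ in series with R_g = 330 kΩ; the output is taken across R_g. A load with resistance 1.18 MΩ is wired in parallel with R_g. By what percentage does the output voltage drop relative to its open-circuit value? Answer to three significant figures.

0.518 %

The divider's output (Thévenin) resistance is R_s‖R_g = 6.143 kΩ.
Fractional drop under load = R_th/(R_th + R_L) = 6.143 / (6.143 + 1180) = 0.005179.
So the output falls by 0.518 %.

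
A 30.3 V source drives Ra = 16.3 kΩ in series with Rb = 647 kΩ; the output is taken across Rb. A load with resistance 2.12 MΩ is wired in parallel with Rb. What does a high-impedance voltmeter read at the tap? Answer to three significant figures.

The load sits in parallel with Rb: Rb‖R_L = (647 × 2120) / (647 + 2120) = 495.7 kΩ.
V_out = 30.3 × 495.7 / (16.3 + 495.7) = 30.3 × 495.7/512.0 = 29.3 V.
(Unloaded it would have been 29.6 V.)

V_out ≈ 29.3 V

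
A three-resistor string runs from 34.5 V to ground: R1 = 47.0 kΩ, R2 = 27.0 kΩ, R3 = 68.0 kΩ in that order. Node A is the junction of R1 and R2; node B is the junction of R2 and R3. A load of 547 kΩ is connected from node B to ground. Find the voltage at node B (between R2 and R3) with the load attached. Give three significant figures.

At node B, R3 is in parallel with the load: R3‖R_L = 60.48 kΩ.
Below node A the resistance is R2 + (R3‖R_L) = 87.48 kΩ, so V_A = 34.5 × 87.48/134.5 = 22.44 V.
Then V_B = V_A × (R3‖R_L)/(R2 + R3‖R_L) = 22.44 × 60.48/87.48 = 15.5 V.

V ≈ 15.5 V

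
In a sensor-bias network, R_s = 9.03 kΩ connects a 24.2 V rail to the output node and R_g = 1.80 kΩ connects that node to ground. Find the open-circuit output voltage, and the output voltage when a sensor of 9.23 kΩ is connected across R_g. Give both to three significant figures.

Unloaded: 4.02 V; loaded: 3.46 V

Open-circuit: V = 24.2 × 1.80/(9.03 + 1.80) = 4.02 V.
With the load, R_g becomes R_g‖R_L = 1.506 kΩ, so V = 24.2 × 1.506/10.54 = 3.46 V.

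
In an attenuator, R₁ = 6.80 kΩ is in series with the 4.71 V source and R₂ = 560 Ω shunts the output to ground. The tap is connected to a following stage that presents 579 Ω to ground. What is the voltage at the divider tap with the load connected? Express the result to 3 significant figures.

The load sits in parallel with R₂: R₂‖R_L = (560 × 579) / (560 + 579) = 284.7 Ω.
V_out = 4.71 × 284.7 / (6800 + 284.7) = 4.71 × 284.7/7085 = 0.189 V.

V_out ≈ 0.189 V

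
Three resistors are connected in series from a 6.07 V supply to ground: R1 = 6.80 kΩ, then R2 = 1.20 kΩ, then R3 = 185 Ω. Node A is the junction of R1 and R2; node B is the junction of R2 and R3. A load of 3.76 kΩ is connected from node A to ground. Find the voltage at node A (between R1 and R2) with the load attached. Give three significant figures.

V ≈ 0.786 V

Below node A the series string R2+R3 = 1385 Ω sits in parallel with the 3760 Ω load: 1012 Ω.
V_A = 6.07 × 1012/(6800 + 1012) = 0.786 V.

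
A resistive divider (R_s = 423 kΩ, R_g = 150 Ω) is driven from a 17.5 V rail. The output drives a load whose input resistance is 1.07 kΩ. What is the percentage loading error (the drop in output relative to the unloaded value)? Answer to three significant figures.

The divider's output (Thévenin) resistance is R_s‖R_g = 149.9 Ω.
Fractional drop under load = R_th/(R_th + R_L) = 149.9 / (149.9 + 1070) = 0.1229.
So the output falls by 12.3 %.

12.3 %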